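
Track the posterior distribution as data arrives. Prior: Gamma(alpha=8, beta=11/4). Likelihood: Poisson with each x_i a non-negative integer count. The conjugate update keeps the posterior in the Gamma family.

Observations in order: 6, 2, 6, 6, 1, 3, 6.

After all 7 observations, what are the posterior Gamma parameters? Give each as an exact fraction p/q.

alpha=38, beta=39/4

obs 1: x=6 → posterior Gamma(14, 15/4)
obs 2: x=2 → posterior Gamma(16, 19/4)
obs 3: x=6 → posterior Gamma(22, 23/4)
obs 4: x=6 → posterior Gamma(28, 27/4)
obs 5: x=1 → posterior Gamma(29, 31/4)
obs 6: x=3 → posterior Gamma(32, 35/4)
obs 7: x=6 → posterior Gamma(38, 39/4)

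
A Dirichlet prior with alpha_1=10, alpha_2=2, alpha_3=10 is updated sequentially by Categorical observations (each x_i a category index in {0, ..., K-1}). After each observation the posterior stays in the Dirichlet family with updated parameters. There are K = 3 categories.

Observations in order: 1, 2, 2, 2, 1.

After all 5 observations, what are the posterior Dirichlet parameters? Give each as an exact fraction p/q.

alpha_1=10, alpha_2=4, alpha_3=13

obs 1: x=1 → posterior Dirichlet(10, 3, 10)
obs 2: x=2 → posterior Dirichlet(10, 3, 11)
obs 3: x=2 → posterior Dirichlet(10, 3, 12)
obs 4: x=2 → posterior Dirichlet(10, 3, 13)
obs 5: x=1 → posterior Dirichlet(10, 4, 13)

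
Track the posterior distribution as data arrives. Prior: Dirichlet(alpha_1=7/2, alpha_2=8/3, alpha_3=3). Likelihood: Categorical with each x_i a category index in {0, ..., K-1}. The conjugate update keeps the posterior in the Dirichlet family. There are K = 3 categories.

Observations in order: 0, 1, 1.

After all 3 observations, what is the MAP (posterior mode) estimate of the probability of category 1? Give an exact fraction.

2/5

obs 1: x=0 → posterior Dirichlet(9/2, 8/3, 3)
obs 2: x=1 → posterior Dirichlet(9/2, 11/3, 3)
obs 3: x=1 → posterior Dirichlet(9/2, 14/3, 3)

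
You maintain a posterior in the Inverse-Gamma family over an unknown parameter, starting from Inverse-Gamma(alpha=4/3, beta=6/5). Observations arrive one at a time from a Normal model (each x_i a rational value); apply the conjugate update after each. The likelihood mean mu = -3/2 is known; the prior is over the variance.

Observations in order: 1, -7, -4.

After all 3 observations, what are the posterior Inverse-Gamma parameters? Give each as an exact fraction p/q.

obs 1: x=1 → posterior Inverse-Gamma(11/6, 173/40)
obs 2: x=-7 → posterior Inverse-Gamma(7/3, 389/20)
obs 3: x=-4 → posterior Inverse-Gamma(17/6, 903/40)

alpha=17/6, beta=903/40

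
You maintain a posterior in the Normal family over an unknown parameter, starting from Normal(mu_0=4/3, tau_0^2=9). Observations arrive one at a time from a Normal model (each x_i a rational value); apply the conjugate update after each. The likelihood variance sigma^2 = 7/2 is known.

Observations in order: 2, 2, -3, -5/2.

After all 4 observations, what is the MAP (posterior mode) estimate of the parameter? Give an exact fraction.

-53/237

obs 1: x=2 → posterior Normal(136/75, 63/25)
obs 2: x=2 → posterior Normal(244/129, 63/43)
obs 3: x=-3 → posterior Normal(82/183, 63/61)
obs 4: x=-5/2 → posterior Normal(-53/237, 63/79)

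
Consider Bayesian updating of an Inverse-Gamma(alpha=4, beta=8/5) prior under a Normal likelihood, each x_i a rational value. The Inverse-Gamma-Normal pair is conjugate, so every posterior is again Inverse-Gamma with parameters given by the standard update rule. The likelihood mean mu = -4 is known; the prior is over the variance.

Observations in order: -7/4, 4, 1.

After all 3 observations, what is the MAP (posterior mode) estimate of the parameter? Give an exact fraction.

7781/1040

obs 1: x=-7/4 → posterior Inverse-Gamma(9/2, 661/160)
obs 2: x=4 → posterior Inverse-Gamma(5, 5781/160)
obs 3: x=1 → posterior Inverse-Gamma(11/2, 7781/160)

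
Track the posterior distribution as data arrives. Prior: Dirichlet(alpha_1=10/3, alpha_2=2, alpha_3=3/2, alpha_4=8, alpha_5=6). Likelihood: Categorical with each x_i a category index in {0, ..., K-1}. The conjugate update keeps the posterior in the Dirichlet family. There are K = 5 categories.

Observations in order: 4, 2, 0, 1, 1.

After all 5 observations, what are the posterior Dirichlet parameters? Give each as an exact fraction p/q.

alpha_1=13/3, alpha_2=4, alpha_3=5/2, alpha_4=8, alpha_5=7

obs 1: x=4 → posterior Dirichlet(10/3, 2, 3/2, 8, 7)
obs 2: x=2 → posterior Dirichlet(10/3, 2, 5/2, 8, 7)
obs 3: x=0 → posterior Dirichlet(13/3, 2, 5/2, 8, 7)
obs 4: x=1 → posterior Dirichlet(13/3, 3, 5/2, 8, 7)
obs 5: x=1 → posterior Dirichlet(13/3, 4, 5/2, 8, 7)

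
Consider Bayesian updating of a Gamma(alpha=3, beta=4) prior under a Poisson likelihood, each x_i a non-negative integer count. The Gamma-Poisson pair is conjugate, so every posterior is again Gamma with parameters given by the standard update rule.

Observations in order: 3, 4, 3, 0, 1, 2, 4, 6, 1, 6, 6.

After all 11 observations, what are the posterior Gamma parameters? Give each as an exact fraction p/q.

obs 1: x=3 → posterior Gamma(6, 5)
obs 2: x=4 → posterior Gamma(10, 6)
obs 3: x=3 → posterior Gamma(13, 7)
obs 4: x=0 → posterior Gamma(13, 8)
obs 5: x=1 → posterior Gamma(14, 9)
obs 6: x=2 → posterior Gamma(16, 10)
obs 7: x=4 → posterior Gamma(20, 11)
obs 8: x=6 → posterior Gamma(26, 12)
obs 9: x=1 → posterior Gamma(27, 13)
obs 10: x=6 → posterior Gamma(33, 14)
obs 11: x=6 → posterior Gamma(39, 15)

alpha=39, beta=15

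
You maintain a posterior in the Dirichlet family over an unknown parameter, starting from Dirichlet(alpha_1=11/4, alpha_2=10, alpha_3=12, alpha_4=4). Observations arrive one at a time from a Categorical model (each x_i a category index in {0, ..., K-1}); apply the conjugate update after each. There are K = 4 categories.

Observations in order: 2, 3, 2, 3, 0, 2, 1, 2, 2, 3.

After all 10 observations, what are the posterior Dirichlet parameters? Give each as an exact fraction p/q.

alpha_1=15/4, alpha_2=11, alpha_3=17, alpha_4=7

obs 1: x=2 → posterior Dirichlet(11/4, 10, 13, 4)
obs 2: x=3 → posterior Dirichlet(11/4, 10, 13, 5)
obs 3: x=2 → posterior Dirichlet(11/4, 10, 14, 5)
obs 4: x=3 → posterior Dirichlet(11/4, 10, 14, 6)
obs 5: x=0 → posterior Dirichlet(15/4, 10, 14, 6)
obs 6: x=2 → posterior Dirichlet(15/4, 10, 15, 6)
obs 7: x=1 → posterior Dirichlet(15/4, 11, 15, 6)
obs 8: x=2 → posterior Dirichlet(15/4, 11, 16, 6)
obs 9: x=2 → posterior Dirichlet(15/4, 11, 17, 6)
obs 10: x=3 → posterior Dirichlet(15/4, 11, 17, 7)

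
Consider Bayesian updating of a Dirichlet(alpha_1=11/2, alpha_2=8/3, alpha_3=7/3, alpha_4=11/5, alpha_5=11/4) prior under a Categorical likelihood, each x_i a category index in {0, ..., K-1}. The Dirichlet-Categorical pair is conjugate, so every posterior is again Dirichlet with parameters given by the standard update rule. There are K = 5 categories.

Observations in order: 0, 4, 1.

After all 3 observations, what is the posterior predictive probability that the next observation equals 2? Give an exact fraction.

obs 1: x=0 → posterior Dirichlet(13/2, 8/3, 7/3, 11/5, 11/4)
obs 2: x=4 → posterior Dirichlet(13/2, 8/3, 7/3, 11/5, 15/4)
obs 3: x=1 → posterior Dirichlet(13/2, 11/3, 7/3, 11/5, 15/4)

140/1107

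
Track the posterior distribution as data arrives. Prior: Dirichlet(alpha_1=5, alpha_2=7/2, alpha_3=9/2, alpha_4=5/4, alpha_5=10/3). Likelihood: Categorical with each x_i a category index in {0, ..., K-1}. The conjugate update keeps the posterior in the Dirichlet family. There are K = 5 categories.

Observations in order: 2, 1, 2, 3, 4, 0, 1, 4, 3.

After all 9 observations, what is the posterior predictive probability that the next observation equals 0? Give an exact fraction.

72/319

obs 1: x=2 → posterior Dirichlet(5, 7/2, 11/2, 5/4, 10/3)
obs 2: x=1 → posterior Dirichlet(5, 9/2, 11/2, 5/4, 10/3)
obs 3: x=2 → posterior Dirichlet(5, 9/2, 13/2, 5/4, 10/3)
obs 4: x=3 → posterior Dirichlet(5, 9/2, 13/2, 9/4, 10/3)
obs 5: x=4 → posterior Dirichlet(5, 9/2, 13/2, 9/4, 13/3)
obs 6: x=0 → posterior Dirichlet(6, 9/2, 13/2, 9/4, 13/3)
obs 7: x=1 → posterior Dirichlet(6, 11/2, 13/2, 9/4, 13/3)
obs 8: x=4 → posterior Dirichlet(6, 11/2, 13/2, 9/4, 16/3)
obs 9: x=3 → posterior Dirichlet(6, 11/2, 13/2, 13/4, 16/3)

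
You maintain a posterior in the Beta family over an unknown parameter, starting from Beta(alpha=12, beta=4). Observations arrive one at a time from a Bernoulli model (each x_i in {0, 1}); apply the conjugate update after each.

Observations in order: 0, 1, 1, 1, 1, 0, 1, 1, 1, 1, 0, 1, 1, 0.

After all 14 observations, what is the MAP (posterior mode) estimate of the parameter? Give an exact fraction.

3/4

obs 1: x=0 → posterior Beta(12, 5)
obs 2: x=1 → posterior Beta(13, 5)
obs 3: x=1 → posterior Beta(14, 5)
obs 4: x=1 → posterior Beta(15, 5)
obs 5: x=1 → posterior Beta(16, 5)
obs 6: x=0 → posterior Beta(16, 6)
obs 7: x=1 → posterior Beta(17, 6)
obs 8: x=1 → posterior Beta(18, 6)
obs 9: x=1 → posterior Beta(19, 6)
obs 10: x=1 → posterior Beta(20, 6)
obs 11: x=0 → posterior Beta(20, 7)
obs 12: x=1 → posterior Beta(21, 7)
obs 13: x=1 → posterior Beta(22, 7)
obs 14: x=0 → posterior Beta(22, 8)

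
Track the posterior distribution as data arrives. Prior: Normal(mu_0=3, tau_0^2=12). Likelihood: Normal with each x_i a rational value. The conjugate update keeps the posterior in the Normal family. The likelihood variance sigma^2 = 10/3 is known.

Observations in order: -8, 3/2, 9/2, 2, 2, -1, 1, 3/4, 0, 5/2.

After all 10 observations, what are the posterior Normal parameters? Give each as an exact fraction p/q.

obs 1: x=-8 → posterior Normal(-129/23, 60/23)
obs 2: x=3/2 → posterior Normal(-102/41, 60/41)
obs 3: x=9/2 → posterior Normal(-21/59, 60/59)
obs 4: x=2 → posterior Normal(15/77, 60/77)
obs 5: x=2 → posterior Normal(51/95, 12/19)
obs 6: x=-1 → posterior Normal(33/113, 60/113)
obs 7: x=1 → posterior Normal(51/131, 60/131)
obs 8: x=3/4 → posterior Normal(129/298, 60/149)
obs 9: x=0 → posterior Normal(129/334, 60/167)
obs 10: x=5/2 → posterior Normal(219/370, 12/37)

mu_0=219/370, tau_0^2=12/37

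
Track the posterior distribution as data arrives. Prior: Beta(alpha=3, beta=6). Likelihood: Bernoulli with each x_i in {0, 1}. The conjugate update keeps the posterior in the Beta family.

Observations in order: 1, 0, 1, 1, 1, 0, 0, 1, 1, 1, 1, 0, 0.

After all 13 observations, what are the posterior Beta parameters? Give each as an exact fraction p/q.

obs 1: x=1 → posterior Beta(4, 6)
obs 2: x=0 → posterior Beta(4, 7)
obs 3: x=1 → posterior Beta(5, 7)
obs 4: x=1 → posterior Beta(6, 7)
obs 5: x=1 → posterior Beta(7, 7)
obs 6: x=0 → posterior Beta(7, 8)
obs 7: x=0 → posterior Beta(7, 9)
obs 8: x=1 → posterior Beta(8, 9)
obs 9: x=1 → posterior Beta(9, 9)
obs 10: x=1 → posterior Beta(10, 9)
obs 11: x=1 → posterior Beta(11, 9)
obs 12: x=0 → posterior Beta(11, 10)
obs 13: x=0 → posterior Beta(11, 11)

alpha=11, beta=11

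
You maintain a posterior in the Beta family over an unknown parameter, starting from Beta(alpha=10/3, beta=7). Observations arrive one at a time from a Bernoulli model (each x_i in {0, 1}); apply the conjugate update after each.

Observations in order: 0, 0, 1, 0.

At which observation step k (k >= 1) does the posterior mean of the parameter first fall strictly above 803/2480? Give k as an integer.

obs 1: x=0 → posterior Beta(10/3, 8)
obs 2: x=0 → posterior Beta(10/3, 9)
obs 3: x=1 → posterior Beta(13/3, 9)
obs 4: x=0 → posterior Beta(13/3, 10)

k = 3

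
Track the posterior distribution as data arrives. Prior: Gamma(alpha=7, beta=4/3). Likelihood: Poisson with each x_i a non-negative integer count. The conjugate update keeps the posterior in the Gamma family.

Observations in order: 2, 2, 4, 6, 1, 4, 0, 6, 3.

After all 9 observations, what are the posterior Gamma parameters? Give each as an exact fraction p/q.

alpha=35, beta=31/3

obs 1: x=2 → posterior Gamma(9, 7/3)
obs 2: x=2 → posterior Gamma(11, 10/3)
obs 3: x=4 → posterior Gamma(15, 13/3)
obs 4: x=6 → posterior Gamma(21, 16/3)
obs 5: x=1 → posterior Gamma(22, 19/3)
obs 6: x=4 → posterior Gamma(26, 22/3)
obs 7: x=0 → posterior Gamma(26, 25/3)
obs 8: x=6 → posterior Gamma(32, 28/3)
obs 9: x=3 → posterior Gamma(35, 31/3)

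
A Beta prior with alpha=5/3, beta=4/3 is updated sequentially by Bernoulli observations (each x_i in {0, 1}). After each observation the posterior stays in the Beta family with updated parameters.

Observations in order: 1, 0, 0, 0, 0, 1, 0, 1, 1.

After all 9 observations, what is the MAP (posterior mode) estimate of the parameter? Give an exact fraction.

obs 1: x=1 → posterior Beta(8/3, 4/3)
obs 2: x=0 → posterior Beta(8/3, 7/3)
obs 3: x=0 → posterior Beta(8/3, 10/3)
obs 4: x=0 → posterior Beta(8/3, 13/3)
obs 5: x=0 → posterior Beta(8/3, 16/3)
obs 6: x=1 → posterior Beta(11/3, 16/3)
obs 7: x=0 → posterior Beta(11/3, 19/3)
obs 8: x=1 → posterior Beta(14/3, 19/3)
obs 9: x=1 → posterior Beta(17/3, 19/3)

7/15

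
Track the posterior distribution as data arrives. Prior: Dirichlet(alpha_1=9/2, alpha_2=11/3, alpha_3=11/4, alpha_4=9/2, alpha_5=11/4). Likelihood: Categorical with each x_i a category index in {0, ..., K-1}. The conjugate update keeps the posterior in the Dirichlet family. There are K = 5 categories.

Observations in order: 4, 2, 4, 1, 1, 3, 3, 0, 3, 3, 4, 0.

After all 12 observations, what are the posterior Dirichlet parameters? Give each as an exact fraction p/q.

obs 1: x=4 → posterior Dirichlet(9/2, 11/3, 11/4, 9/2, 15/4)
obs 2: x=2 → posterior Dirichlet(9/2, 11/3, 15/4, 9/2, 15/4)
obs 3: x=4 → posterior Dirichlet(9/2, 11/3, 15/4, 9/2, 19/4)
obs 4: x=1 → posterior Dirichlet(9/2, 14/3, 15/4, 9/2, 19/4)
obs 5: x=1 → posterior Dirichlet(9/2, 17/3, 15/4, 9/2, 19/4)
obs 6: x=3 → posterior Dirichlet(9/2, 17/3, 15/4, 11/2, 19/4)
obs 7: x=3 → posterior Dirichlet(9/2, 17/3, 15/4, 13/2, 19/4)
obs 8: x=0 → posterior Dirichlet(11/2, 17/3, 15/4, 13/2, 19/4)
obs 9: x=3 → posterior Dirichlet(11/2, 17/3, 15/4, 15/2, 19/4)
obs 10: x=3 → posterior Dirichlet(11/2, 17/3, 15/4, 17/2, 19/4)
obs 11: x=4 → posterior Dirichlet(11/2, 17/3, 15/4, 17/2, 23/4)
obs 12: x=0 → posterior Dirichlet(13/2, 17/3, 15/4, 17/2, 23/4)

alpha_1=13/2, alpha_2=17/3, alpha_3=15/4, alpha_4=17/2, alpha_5=23/4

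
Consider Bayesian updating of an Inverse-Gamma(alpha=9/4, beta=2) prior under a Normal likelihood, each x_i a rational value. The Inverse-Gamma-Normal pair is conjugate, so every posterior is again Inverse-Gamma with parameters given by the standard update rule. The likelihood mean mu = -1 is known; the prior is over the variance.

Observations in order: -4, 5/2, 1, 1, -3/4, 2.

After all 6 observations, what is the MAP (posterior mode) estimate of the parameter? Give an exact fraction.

obs 1: x=-4 → posterior Inverse-Gamma(11/4, 13/2)
obs 2: x=5/2 → posterior Inverse-Gamma(13/4, 101/8)
obs 3: x=1 → posterior Inverse-Gamma(15/4, 117/8)
obs 4: x=1 → posterior Inverse-Gamma(17/4, 133/8)
obs 5: x=-3/4 → posterior Inverse-Gamma(19/4, 533/32)
obs 6: x=2 → posterior Inverse-Gamma(21/4, 677/32)

677/200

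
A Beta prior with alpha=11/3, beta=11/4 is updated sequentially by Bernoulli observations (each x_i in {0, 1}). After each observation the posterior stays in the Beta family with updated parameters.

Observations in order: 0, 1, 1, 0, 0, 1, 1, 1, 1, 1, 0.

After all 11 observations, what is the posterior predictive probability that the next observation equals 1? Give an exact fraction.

obs 1: x=0 → posterior Beta(11/3, 15/4)
obs 2: x=1 → posterior Beta(14/3, 15/4)
obs 3: x=1 → posterior Beta(17/3, 15/4)
obs 4: x=0 → posterior Beta(17/3, 19/4)
obs 5: x=0 → posterior Beta(17/3, 23/4)
obs 6: x=1 → posterior Beta(20/3, 23/4)
obs 7: x=1 → posterior Beta(23/3, 23/4)
obs 8: x=1 → posterior Beta(26/3, 23/4)
obs 9: x=1 → posterior Beta(29/3, 23/4)
obs 10: x=1 → posterior Beta(32/3, 23/4)
obs 11: x=0 → posterior Beta(32/3, 27/4)

128/209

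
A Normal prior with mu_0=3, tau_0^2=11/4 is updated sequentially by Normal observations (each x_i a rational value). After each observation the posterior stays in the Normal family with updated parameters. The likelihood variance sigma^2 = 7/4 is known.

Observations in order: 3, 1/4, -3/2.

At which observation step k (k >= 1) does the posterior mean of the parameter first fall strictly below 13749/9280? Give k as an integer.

obs 1: x=3 → posterior Normal(3, 77/72)
obs 2: x=1/4 → posterior Normal(227/116, 77/116)
obs 3: x=-3/2 → posterior Normal(161/160, 77/160)

k = 3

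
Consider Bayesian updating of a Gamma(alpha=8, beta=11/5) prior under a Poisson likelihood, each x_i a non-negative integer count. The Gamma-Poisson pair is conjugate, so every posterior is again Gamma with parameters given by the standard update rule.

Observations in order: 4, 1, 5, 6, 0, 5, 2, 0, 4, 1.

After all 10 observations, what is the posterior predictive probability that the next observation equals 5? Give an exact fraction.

obs 1: x=4 → posterior Gamma(12, 16/5)
obs 2: x=1 → posterior Gamma(13, 21/5)
obs 3: x=5 → posterior Gamma(18, 26/5)
obs 4: x=6 → posterior Gamma(24, 31/5)
obs 5: x=0 → posterior Gamma(24, 36/5)
obs 6: x=5 → posterior Gamma(29, 41/5)
obs 7: x=2 → posterior Gamma(31, 46/5)
obs 8: x=0 → posterior Gamma(31, 51/5)
obs 9: x=4 → posterior Gamma(35, 56/5)
obs 10: x=1 → posterior Gamma(36, 61/5)

534100223118736205011467679100981375966737562579782901544606682379309375/5545859473364144900130662191326410759558252515619986794843202279050313728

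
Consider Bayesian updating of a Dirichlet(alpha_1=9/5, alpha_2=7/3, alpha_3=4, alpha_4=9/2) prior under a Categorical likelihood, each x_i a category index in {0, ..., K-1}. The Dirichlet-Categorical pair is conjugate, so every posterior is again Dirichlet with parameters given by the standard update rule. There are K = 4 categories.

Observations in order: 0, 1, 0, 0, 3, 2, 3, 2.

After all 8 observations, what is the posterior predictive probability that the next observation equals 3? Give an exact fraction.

obs 1: x=0 → posterior Dirichlet(14/5, 7/3, 4, 9/2)
obs 2: x=1 → posterior Dirichlet(14/5, 10/3, 4, 9/2)
obs 3: x=0 → posterior Dirichlet(19/5, 10/3, 4, 9/2)
obs 4: x=0 → posterior Dirichlet(24/5, 10/3, 4, 9/2)
obs 5: x=3 → posterior Dirichlet(24/5, 10/3, 4, 11/2)
obs 6: x=2 → posterior Dirichlet(24/5, 10/3, 5, 11/2)
obs 7: x=3 → posterior Dirichlet(24/5, 10/3, 5, 13/2)
obs 8: x=2 → posterior Dirichlet(24/5, 10/3, 6, 13/2)

195/619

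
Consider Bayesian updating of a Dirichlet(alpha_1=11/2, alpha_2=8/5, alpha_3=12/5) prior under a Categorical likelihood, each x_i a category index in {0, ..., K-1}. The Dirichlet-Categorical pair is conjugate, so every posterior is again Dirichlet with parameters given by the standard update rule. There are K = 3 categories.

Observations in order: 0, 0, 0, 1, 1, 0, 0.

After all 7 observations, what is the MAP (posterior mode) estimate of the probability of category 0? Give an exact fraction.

obs 1: x=0 → posterior Dirichlet(13/2, 8/5, 12/5)
obs 2: x=0 → posterior Dirichlet(15/2, 8/5, 12/5)
obs 3: x=0 → posterior Dirichlet(17/2, 8/5, 12/5)
obs 4: x=1 → posterior Dirichlet(17/2, 13/5, 12/5)
obs 5: x=1 → posterior Dirichlet(17/2, 18/5, 12/5)
obs 6: x=0 → posterior Dirichlet(19/2, 18/5, 12/5)
obs 7: x=0 → posterior Dirichlet(21/2, 18/5, 12/5)

19/27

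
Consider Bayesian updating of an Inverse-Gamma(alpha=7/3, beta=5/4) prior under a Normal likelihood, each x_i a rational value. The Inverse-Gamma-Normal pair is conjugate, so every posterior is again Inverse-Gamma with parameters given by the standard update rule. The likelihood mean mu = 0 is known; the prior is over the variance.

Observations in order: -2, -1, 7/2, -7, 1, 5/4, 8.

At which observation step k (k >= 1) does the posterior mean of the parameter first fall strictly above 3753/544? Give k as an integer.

k = 4

obs 1: x=-2 → posterior Inverse-Gamma(17/6, 13/4)
obs 2: x=-1 → posterior Inverse-Gamma(10/3, 15/4)
obs 3: x=7/2 → posterior Inverse-Gamma(23/6, 79/8)
obs 4: x=-7 → posterior Inverse-Gamma(13/3, 275/8)
obs 5: x=1 → posterior Inverse-Gamma(29/6, 279/8)
obs 6: x=5/4 → posterior Inverse-Gamma(16/3, 1141/32)
obs 7: x=8 → posterior Inverse-Gamma(35/6, 2165/32)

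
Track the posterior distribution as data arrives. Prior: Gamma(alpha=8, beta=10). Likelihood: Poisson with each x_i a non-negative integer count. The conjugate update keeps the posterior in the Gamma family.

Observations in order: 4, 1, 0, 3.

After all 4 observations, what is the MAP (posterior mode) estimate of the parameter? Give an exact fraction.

obs 1: x=4 → posterior Gamma(12, 11)
obs 2: x=1 → posterior Gamma(13, 12)
obs 3: x=0 → posterior Gamma(13, 13)
obs 4: x=3 → posterior Gamma(16, 14)

15/14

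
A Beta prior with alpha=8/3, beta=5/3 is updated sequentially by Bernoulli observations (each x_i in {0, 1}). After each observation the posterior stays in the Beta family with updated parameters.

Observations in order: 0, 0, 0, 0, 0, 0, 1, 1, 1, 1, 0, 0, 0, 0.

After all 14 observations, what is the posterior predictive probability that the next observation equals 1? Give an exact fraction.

obs 1: x=0 → posterior Beta(8/3, 8/3)
obs 2: x=0 → posterior Beta(8/3, 11/3)
obs 3: x=0 → posterior Beta(8/3, 14/3)
obs 4: x=0 → posterior Beta(8/3, 17/3)
obs 5: x=0 → posterior Beta(8/3, 20/3)
obs 6: x=0 → posterior Beta(8/3, 23/3)
obs 7: x=1 → posterior Beta(11/3, 23/3)
obs 8: x=1 → posterior Beta(14/3, 23/3)
obs 9: x=1 → posterior Beta(17/3, 23/3)
obs 10: x=1 → posterior Beta(20/3, 23/3)
obs 11: x=0 → posterior Beta(20/3, 26/3)
obs 12: x=0 → posterior Beta(20/3, 29/3)
obs 13: x=0 → posterior Beta(20/3, 32/3)
obs 14: x=0 → posterior Beta(20/3, 35/3)

4/11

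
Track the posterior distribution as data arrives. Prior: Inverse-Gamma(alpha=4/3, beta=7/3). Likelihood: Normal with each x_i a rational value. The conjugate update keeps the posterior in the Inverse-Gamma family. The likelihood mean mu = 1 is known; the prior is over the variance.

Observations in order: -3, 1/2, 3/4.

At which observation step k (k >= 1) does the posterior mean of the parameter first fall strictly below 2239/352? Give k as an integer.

k = 3

obs 1: x=-3 → posterior Inverse-Gamma(11/6, 31/3)
obs 2: x=1/2 → posterior Inverse-Gamma(7/3, 251/24)
obs 3: x=3/4 → posterior Inverse-Gamma(17/6, 1007/96)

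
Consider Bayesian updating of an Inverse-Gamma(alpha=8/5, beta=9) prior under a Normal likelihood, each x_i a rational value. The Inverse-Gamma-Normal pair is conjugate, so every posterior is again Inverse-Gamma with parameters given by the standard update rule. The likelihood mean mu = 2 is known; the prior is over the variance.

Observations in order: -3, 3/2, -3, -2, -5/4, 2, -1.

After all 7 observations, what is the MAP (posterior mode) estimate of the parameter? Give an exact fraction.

obs 1: x=-3 → posterior Inverse-Gamma(21/10, 43/2)
obs 2: x=3/2 → posterior Inverse-Gamma(13/5, 173/8)
obs 3: x=-3 → posterior Inverse-Gamma(31/10, 273/8)
obs 4: x=-2 → posterior Inverse-Gamma(18/5, 337/8)
obs 5: x=-5/4 → posterior Inverse-Gamma(41/10, 1517/32)
obs 6: x=2 → posterior Inverse-Gamma(23/5, 1517/32)
obs 7: x=-1 → posterior Inverse-Gamma(51/10, 1661/32)

8305/976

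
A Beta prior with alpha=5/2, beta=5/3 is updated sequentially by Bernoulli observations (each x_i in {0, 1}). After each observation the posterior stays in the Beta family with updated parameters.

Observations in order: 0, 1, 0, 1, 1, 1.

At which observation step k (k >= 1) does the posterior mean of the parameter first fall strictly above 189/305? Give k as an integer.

obs 1: x=0 → posterior Beta(5/2, 8/3)
obs 2: x=1 → posterior Beta(7/2, 8/3)
obs 3: x=0 → posterior Beta(7/2, 11/3)
obs 4: x=1 → posterior Beta(9/2, 11/3)
obs 5: x=1 → posterior Beta(11/2, 11/3)
obs 6: x=1 → posterior Beta(13/2, 11/3)

k = 6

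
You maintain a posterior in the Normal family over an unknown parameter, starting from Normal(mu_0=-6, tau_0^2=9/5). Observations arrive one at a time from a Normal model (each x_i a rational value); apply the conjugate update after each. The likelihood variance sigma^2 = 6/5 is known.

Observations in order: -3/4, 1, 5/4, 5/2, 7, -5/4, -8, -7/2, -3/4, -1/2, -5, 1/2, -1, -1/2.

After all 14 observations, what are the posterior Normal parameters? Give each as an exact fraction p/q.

mu_0=-39/44, tau_0^2=9/110

obs 1: x=-3/4 → posterior Normal(-57/20, 18/25)
obs 2: x=1 → posterior Normal(-45/32, 9/20)
obs 3: x=5/4 → posterior Normal(-15/22, 18/55)
obs 4: x=5/2 → posterior Normal(0, 9/35)
obs 5: x=7 → posterior Normal(21/17, 18/85)
obs 6: x=-5/4 → posterior Normal(69/80, 9/50)
obs 7: x=-8 → posterior Normal(-27/92, 18/115)
obs 8: x=-7/2 → posterior Normal(-69/104, 9/65)
obs 9: x=-3/4 → posterior Normal(-39/58, 18/145)
obs 10: x=-1/2 → posterior Normal(-21/32, 9/80)
obs 11: x=-5 → posterior Normal(-36/35, 18/175)
obs 12: x=1/2 → posterior Normal(-69/76, 9/95)
obs 13: x=-1 → posterior Normal(-75/82, 18/205)
obs 14: x=-1/2 → posterior Normal(-39/44, 9/110)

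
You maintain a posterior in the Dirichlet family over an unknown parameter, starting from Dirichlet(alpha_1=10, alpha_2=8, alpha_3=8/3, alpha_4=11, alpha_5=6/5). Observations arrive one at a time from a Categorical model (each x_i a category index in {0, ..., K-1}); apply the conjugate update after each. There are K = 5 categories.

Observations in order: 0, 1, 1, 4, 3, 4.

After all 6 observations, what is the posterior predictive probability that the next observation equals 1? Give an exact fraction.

150/583

obs 1: x=0 → posterior Dirichlet(11, 8, 8/3, 11, 6/5)
obs 2: x=1 → posterior Dirichlet(11, 9, 8/3, 11, 6/5)
obs 3: x=1 → posterior Dirichlet(11, 10, 8/3, 11, 6/5)
obs 4: x=4 → posterior Dirichlet(11, 10, 8/3, 11, 11/5)
obs 5: x=3 → posterior Dirichlet(11, 10, 8/3, 12, 11/5)
obs 6: x=4 → posterior Dirichlet(11, 10, 8/3, 12, 16/5)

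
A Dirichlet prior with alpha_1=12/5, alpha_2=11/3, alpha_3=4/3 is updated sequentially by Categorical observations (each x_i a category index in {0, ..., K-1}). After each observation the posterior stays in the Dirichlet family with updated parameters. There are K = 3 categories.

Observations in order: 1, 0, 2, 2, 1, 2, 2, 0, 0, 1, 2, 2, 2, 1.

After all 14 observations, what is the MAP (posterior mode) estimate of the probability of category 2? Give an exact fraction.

55/138

obs 1: x=1 → posterior Dirichlet(12/5, 14/3, 4/3)
obs 2: x=0 → posterior Dirichlet(17/5, 14/3, 4/3)
obs 3: x=2 → posterior Dirichlet(17/5, 14/3, 7/3)
obs 4: x=2 → posterior Dirichlet(17/5, 14/3, 10/3)
obs 5: x=1 → posterior Dirichlet(17/5, 17/3, 10/3)
obs 6: x=2 → posterior Dirichlet(17/5, 17/3, 13/3)
obs 7: x=2 → posterior Dirichlet(17/5, 17/3, 16/3)
obs 8: x=0 → posterior Dirichlet(22/5, 17/3, 16/3)
obs 9: x=0 → posterior Dirichlet(27/5, 17/3, 16/3)
obs 10: x=1 → posterior Dirichlet(27/5, 20/3, 16/3)
obs 11: x=2 → posterior Dirichlet(27/5, 20/3, 19/3)
obs 12: x=2 → posterior Dirichlet(27/5, 20/3, 22/3)
obs 13: x=2 → posterior Dirichlet(27/5, 20/3, 25/3)
obs 14: x=1 → posterior Dirichlet(27/5, 23/3, 25/3)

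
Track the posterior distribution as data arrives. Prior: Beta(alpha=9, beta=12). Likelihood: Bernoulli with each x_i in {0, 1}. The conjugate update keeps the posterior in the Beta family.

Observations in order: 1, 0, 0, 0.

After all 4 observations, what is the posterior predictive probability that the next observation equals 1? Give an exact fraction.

obs 1: x=1 → posterior Beta(10, 12)
obs 2: x=0 → posterior Beta(10, 13)
obs 3: x=0 → posterior Beta(10, 14)
obs 4: x=0 → posterior Beta(10, 15)

2/5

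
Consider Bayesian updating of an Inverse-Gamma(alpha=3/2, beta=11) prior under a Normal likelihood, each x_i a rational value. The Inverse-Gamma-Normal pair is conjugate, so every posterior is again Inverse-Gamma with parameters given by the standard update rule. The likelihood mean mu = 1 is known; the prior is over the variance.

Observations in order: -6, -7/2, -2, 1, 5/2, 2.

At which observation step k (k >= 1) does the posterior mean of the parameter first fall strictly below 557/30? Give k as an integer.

obs 1: x=-6 → posterior Inverse-Gamma(2, 71/2)
obs 2: x=-7/2 → posterior Inverse-Gamma(5/2, 365/8)
obs 3: x=-2 → posterior Inverse-Gamma(3, 401/8)
obs 4: x=1 → posterior Inverse-Gamma(7/2, 401/8)
obs 5: x=5/2 → posterior Inverse-Gamma(4, 205/4)
obs 6: x=2 → posterior Inverse-Gamma(9/2, 207/4)

k = 5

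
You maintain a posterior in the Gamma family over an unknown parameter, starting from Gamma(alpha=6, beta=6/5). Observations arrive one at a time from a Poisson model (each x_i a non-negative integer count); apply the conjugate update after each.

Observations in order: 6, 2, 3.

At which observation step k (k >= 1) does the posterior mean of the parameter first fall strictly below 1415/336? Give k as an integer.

k = 3

obs 1: x=6 → posterior Gamma(12, 11/5)
obs 2: x=2 → posterior Gamma(14, 16/5)
obs 3: x=3 → posterior Gamma(17, 21/5)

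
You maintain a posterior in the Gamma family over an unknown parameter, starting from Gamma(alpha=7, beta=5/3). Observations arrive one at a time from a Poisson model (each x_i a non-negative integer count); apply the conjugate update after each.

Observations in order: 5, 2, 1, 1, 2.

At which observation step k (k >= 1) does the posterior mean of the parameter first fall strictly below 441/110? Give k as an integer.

obs 1: x=5 → posterior Gamma(12, 8/3)
obs 2: x=2 → posterior Gamma(14, 11/3)
obs 3: x=1 → posterior Gamma(15, 14/3)
obs 4: x=1 → posterior Gamma(16, 17/3)
obs 5: x=2 → posterior Gamma(18, 20/3)

k = 2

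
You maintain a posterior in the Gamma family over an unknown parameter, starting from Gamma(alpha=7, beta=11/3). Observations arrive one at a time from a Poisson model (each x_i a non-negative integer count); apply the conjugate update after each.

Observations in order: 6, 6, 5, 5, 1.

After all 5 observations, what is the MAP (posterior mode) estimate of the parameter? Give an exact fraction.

87/26

obs 1: x=6 → posterior Gamma(13, 14/3)
obs 2: x=6 → posterior Gamma(19, 17/3)
obs 3: x=5 → posterior Gamma(24, 20/3)
obs 4: x=5 → posterior Gamma(29, 23/3)
obs 5: x=1 → posterior Gamma(30, 26/3)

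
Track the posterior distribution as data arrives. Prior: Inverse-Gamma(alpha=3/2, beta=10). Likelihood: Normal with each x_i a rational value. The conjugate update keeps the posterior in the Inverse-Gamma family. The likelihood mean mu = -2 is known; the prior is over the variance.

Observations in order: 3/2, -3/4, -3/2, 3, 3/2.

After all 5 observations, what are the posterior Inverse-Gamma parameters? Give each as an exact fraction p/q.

obs 1: x=3/2 → posterior Inverse-Gamma(2, 129/8)
obs 2: x=-3/4 → posterior Inverse-Gamma(5/2, 541/32)
obs 3: x=-3/2 → posterior Inverse-Gamma(3, 545/32)
obs 4: x=3 → posterior Inverse-Gamma(7/2, 945/32)
obs 5: x=3/2 → posterior Inverse-Gamma(4, 1141/32)

alpha=4, beta=1141/32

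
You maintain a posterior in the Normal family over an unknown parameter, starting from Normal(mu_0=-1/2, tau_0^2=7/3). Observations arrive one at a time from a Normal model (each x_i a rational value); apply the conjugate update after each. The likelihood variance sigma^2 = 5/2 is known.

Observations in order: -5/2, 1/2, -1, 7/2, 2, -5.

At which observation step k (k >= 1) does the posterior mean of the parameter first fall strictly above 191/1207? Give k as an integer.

k = 5

obs 1: x=-5/2 → posterior Normal(-85/58, 35/29)
obs 2: x=1/2 → posterior Normal(-71/86, 35/43)
obs 3: x=-1 → posterior Normal(-33/38, 35/57)
obs 4: x=7/2 → posterior Normal(-1/142, 35/71)
obs 5: x=2 → posterior Normal(11/34, 7/17)
obs 6: x=-5 → posterior Normal(-85/198, 35/99)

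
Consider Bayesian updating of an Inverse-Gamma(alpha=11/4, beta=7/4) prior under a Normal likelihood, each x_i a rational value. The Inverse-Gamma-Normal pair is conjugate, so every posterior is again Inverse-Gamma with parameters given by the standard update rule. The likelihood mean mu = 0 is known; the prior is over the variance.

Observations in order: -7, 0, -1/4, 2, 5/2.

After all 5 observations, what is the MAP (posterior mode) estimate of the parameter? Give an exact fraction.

201/40

obs 1: x=-7 → posterior Inverse-Gamma(13/4, 105/4)
obs 2: x=0 → posterior Inverse-Gamma(15/4, 105/4)
obs 3: x=-1/4 → posterior Inverse-Gamma(17/4, 841/32)
obs 4: x=2 → posterior Inverse-Gamma(19/4, 905/32)
obs 5: x=5/2 → posterior Inverse-Gamma(21/4, 1005/32)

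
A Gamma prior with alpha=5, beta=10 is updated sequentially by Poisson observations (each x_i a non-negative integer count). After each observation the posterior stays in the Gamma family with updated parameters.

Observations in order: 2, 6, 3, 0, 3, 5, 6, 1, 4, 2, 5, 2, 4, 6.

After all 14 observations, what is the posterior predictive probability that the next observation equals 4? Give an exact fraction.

26856235613022925121959409020962986070077248609862100792622584440375181733527552/240741243048404481631997242823115914817262706026923524404992349445819854736328125

obs 1: x=2 → posterior Gamma(7, 11)
obs 2: x=6 → posterior Gamma(13, 12)
obs 3: x=3 → posterior Gamma(16, 13)
obs 4: x=0 → posterior Gamma(16, 14)
obs 5: x=3 → posterior Gamma(19, 15)
obs 6: x=5 → posterior Gamma(24, 16)
obs 7: x=6 → posterior Gamma(30, 17)
obs 8: x=1 → posterior Gamma(31, 18)
obs 9: x=4 → posterior Gamma(35, 19)
obs 10: x=2 → posterior Gamma(37, 20)
obs 11: x=5 → posterior Gamma(42, 21)
obs 12: x=2 → posterior Gamma(44, 22)
obs 13: x=4 → posterior Gamma(48, 23)
obs 14: x=6 → posterior Gamma(54, 24)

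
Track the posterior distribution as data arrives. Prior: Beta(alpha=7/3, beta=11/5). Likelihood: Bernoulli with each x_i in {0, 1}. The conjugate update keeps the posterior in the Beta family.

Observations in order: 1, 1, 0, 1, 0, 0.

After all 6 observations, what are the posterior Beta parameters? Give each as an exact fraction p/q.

alpha=16/3, beta=26/5

obs 1: x=1 → posterior Beta(10/3, 11/5)
obs 2: x=1 → posterior Beta(13/3, 11/5)
obs 3: x=0 → posterior Beta(13/3, 16/5)
obs 4: x=1 → posterior Beta(16/3, 16/5)
obs 5: x=0 → posterior Beta(16/3, 21/5)
obs 6: x=0 → posterior Beta(16/3, 26/5)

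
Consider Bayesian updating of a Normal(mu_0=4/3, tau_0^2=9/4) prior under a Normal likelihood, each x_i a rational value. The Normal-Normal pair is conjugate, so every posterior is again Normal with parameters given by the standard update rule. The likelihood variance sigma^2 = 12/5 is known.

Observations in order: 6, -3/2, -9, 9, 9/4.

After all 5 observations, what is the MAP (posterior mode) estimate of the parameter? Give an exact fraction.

obs 1: x=6 → posterior Normal(334/93, 36/31)
obs 2: x=-3/2 → posterior Normal(533/276, 18/23)
obs 3: x=-9 → posterior Normal(-277/366, 36/61)
obs 4: x=9 → posterior Normal(533/456, 9/19)
obs 5: x=9/4 → posterior Normal(1471/1092, 36/91)

1471/1092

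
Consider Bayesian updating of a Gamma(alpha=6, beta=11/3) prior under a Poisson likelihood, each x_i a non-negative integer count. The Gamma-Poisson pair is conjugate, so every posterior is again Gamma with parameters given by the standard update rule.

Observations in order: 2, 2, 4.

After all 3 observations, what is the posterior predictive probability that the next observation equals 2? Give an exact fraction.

1548288000000000000000/6132610415680998648961

obs 1: x=2 → posterior Gamma(8, 14/3)
obs 2: x=2 → posterior Gamma(10, 17/3)
obs 3: x=4 → posterior Gamma(14, 20/3)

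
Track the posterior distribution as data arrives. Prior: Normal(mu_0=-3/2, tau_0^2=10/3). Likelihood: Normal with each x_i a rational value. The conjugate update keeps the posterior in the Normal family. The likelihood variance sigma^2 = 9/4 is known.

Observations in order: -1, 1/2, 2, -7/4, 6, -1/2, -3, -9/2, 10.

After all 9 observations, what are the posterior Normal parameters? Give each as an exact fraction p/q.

obs 1: x=-1 → posterior Normal(-161/134, 90/67)
obs 2: x=1/2 → posterior Normal(-121/214, 90/107)
obs 3: x=2 → posterior Normal(13/98, 30/49)
obs 4: x=-7/4 → posterior Normal(-101/374, 90/187)
obs 5: x=6 → posterior Normal(379/454, 90/227)
obs 6: x=-1/2 → posterior Normal(113/178, 30/89)
obs 7: x=-3 → posterior Normal(99/614, 90/307)
obs 8: x=-9/2 → posterior Normal(-261/694, 90/347)
obs 9: x=10 → posterior Normal(539/774, 10/43)

mu_0=539/774, tau_0^2=10/43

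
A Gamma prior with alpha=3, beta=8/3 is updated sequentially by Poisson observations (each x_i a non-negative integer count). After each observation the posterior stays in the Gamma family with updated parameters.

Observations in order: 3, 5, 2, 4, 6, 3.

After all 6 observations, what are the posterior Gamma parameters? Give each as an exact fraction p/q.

alpha=26, beta=26/3

obs 1: x=3 → posterior Gamma(6, 11/3)
obs 2: x=5 → posterior Gamma(11, 14/3)
obs 3: x=2 → posterior Gamma(13, 17/3)
obs 4: x=4 → posterior Gamma(17, 20/3)
obs 5: x=6 → posterior Gamma(23, 23/3)
obs 6: x=3 → posterior Gamma(26, 26/3)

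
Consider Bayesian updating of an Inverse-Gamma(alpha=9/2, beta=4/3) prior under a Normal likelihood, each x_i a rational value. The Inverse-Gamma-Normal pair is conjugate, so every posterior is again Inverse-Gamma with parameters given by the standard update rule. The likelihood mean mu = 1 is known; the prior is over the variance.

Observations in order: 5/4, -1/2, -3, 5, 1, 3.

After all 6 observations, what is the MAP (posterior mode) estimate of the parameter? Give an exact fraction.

obs 1: x=5/4 → posterior Inverse-Gamma(5, 131/96)
obs 2: x=-1/2 → posterior Inverse-Gamma(11/2, 239/96)
obs 3: x=-3 → posterior Inverse-Gamma(6, 1007/96)
obs 4: x=5 → posterior Inverse-Gamma(13/2, 1775/96)
obs 5: x=1 → posterior Inverse-Gamma(7, 1775/96)
obs 6: x=3 → posterior Inverse-Gamma(15/2, 1967/96)

1967/816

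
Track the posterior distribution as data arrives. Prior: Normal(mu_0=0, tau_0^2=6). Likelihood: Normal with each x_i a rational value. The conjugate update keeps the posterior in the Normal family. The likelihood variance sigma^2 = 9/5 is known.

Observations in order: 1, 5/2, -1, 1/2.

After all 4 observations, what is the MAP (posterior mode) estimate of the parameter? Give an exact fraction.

30/43

obs 1: x=1 → posterior Normal(10/13, 18/13)
obs 2: x=5/2 → posterior Normal(35/23, 18/23)
obs 3: x=-1 → posterior Normal(25/33, 6/11)
obs 4: x=1/2 → posterior Normal(30/43, 18/43)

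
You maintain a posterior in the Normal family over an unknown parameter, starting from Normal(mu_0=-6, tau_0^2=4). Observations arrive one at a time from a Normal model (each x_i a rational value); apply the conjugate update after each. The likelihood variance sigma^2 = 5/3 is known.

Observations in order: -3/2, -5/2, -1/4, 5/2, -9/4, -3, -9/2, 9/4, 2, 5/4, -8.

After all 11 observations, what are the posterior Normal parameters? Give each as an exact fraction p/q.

mu_0=-198/137, tau_0^2=20/137

obs 1: x=-3/2 → posterior Normal(-48/17, 20/17)
obs 2: x=-5/2 → posterior Normal(-78/29, 20/29)
obs 3: x=-1/4 → posterior Normal(-81/41, 20/41)
obs 4: x=5/2 → posterior Normal(-51/53, 20/53)
obs 5: x=-9/4 → posterior Normal(-6/5, 4/13)
obs 6: x=-3 → posterior Normal(-114/77, 20/77)
obs 7: x=-9/2 → posterior Normal(-168/89, 20/89)
obs 8: x=9/4 → posterior Normal(-141/101, 20/101)
obs 9: x=2 → posterior Normal(-117/113, 20/113)
obs 10: x=5/4 → posterior Normal(-102/125, 4/25)
obs 11: x=-8 → posterior Normal(-198/137, 20/137)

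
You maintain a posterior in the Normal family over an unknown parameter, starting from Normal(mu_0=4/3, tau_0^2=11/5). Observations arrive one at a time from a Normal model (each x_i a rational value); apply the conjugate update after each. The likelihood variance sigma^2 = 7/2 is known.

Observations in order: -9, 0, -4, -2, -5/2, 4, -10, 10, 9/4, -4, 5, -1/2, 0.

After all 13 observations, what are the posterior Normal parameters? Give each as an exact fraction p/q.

mu_0=-1139/1926, tau_0^2=77/321

obs 1: x=-9 → posterior Normal(-454/171, 77/57)
obs 2: x=0 → posterior Normal(-454/237, 77/79)
obs 3: x=-4 → posterior Normal(-718/303, 77/101)
obs 4: x=-2 → posterior Normal(-850/369, 77/123)
obs 5: x=-5/2 → posterior Normal(-7/3, 77/145)
obs 6: x=4 → posterior Normal(-751/501, 77/167)
obs 7: x=-10 → posterior Normal(-1411/567, 11/27)
obs 8: x=10 → posterior Normal(-751/633, 77/211)
obs 9: x=9/4 → posterior Normal(-1205/1398, 77/233)
obs 10: x=-4 → posterior Normal(-1733/1530, 77/255)
obs 11: x=5 → posterior Normal(-1073/1662, 77/277)
obs 12: x=-1/2 → posterior Normal(-1139/1794, 77/299)
obs 13: x=0 → posterior Normal(-1139/1926, 77/321)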